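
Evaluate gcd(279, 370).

1

gcd(370, 279):
  370 = 1×279 + 91
  279 = 3×91 + 6
  91 = 15×6 + 1
  6 = 6×1
so gcd(370, 279) = 1.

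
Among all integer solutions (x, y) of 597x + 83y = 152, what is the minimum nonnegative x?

gcd(597, 83):
  597 = 7×83 + 16
  83 = 5×16 + 3
  16 = 5×3 + 1
  3 = 3×1
so gcd(597, 83) = 1.
1 divides 152, so solutions exist.
Back-substitute for Bézout coefficients:
  1 = 16 - 5×3
  ... = 597×(26) + 83×(-187)
Scale by 152/1 = 152: (x₀, y₀) = (3952, -28424).
General solution: x = 3952 + 83t, y = -28424 - 597t for integer t.
x ≥ 0: smallest is 3952 mod 83 = 51 (at t = -47), with y = -365.

51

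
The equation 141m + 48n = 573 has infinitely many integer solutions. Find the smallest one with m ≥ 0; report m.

gcd(141, 48):
  141 = 2·48 + 45
  48 = 1·45 + 3
  45 = 15·3
so gcd(141, 48) = 3.
3 divides 573, so solutions exist.
Back-substitute for Bézout coefficients:
  3 = 48 - 1·45
  ... = 141·(-1) + 48·(3)
Scale by 573/3 = 191: (m₀, n₀) = (-191, 573).
General solution: m = -191 + 16t, n = 573 - 47t for integer t.
m ≥ 0: smallest is -191 mod 16 = 1 (at t = 12), with n = 9.

1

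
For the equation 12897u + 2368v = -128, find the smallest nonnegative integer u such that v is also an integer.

gcd(12897, 2368) = 1.
1 divides -128, so solutions exist.
By Bézout, 12897·(289) + 2368·(-1574) = 1.
Scale by -128/1 = -128: (u₀, v₀) = (-36992, 201472).
General solution: u = -36992 + 2368t, v = 201472 - 12897t for integer t.
u ≥ 0: smallest is -36992 mod 2368 = 896 (at t = 16), with v = -4880.

896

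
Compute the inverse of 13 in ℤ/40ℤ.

37

gcd(40, 13):
  40 = 3·13 + 1
  13 = 13·1
so gcd(40, 13) = 1.
Back-substitute for Bézout coefficients:
  1 = 40 - 3·13
  ... = 13·(-3) + 40·(1)
So 13·-3 ≡ 1 (mod 40), and -3 mod 40 = 37.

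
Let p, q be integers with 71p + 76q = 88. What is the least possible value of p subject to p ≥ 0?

28

gcd(76, 71) = 1.
1 divides 88, so solutions exist.
By Bézout, 71×(15) + 76×(-14) = 1.
Scale by 88/1 = 88: (p₀, q₀) = (1320, -1232).
General solution: p = 1320 + 76t, q = -1232 - 71t for integer t.
p ≥ 0: smallest is 1320 mod 76 = 28 (at t = -17), with q = -25.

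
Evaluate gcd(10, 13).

1

gcd(13, 10):
  13 = 1*10 + 3
  10 = 3*3 + 1
  3 = 3*1
so gcd(13, 10) = 1.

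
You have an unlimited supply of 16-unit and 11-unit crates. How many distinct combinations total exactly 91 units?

1

Need nonnegative integers with 16j + 11k = 91.
gcd(16, 11) = 1, and 16·(-2) + 11·(3) = 1.
So (j₀, k₀) = (-182, 273); general j = -182 + 11t, k = 273 - 16t.
j ≥ 0 ⇒ t ≥ 17; k ≥ 0 ⇒ t ≤ 17. That's 1 value of t.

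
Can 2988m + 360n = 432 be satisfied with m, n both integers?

yes

gcd(2988, 360) = 36  (2988 = 8*360 + 108, 360 = 3*108 + 36, 108 = 3*36).
36 divides 432, so integer solutions exist.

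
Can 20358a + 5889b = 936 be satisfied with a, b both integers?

yes

gcd(20358, 5889) = 39  (20358 = 3·5889 + 2691, 5889 = 2·2691 + 507, 2691 = 5·507 + 156, 507 = 3·156 + 39, 156 = 4·39).
39 divides 936, so integer solutions exist.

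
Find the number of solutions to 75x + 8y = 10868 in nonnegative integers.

18

gcd(75, 8) = 1  (75 = 9*8 + 3, 8 = 2*3 + 2, 3 = 1*2 + 1, 2 = 2*1).
Back-substituting, 75*(3) + 8*(-28) = 1.
Scale by 10868: one solution is (32604, -304304). Reduce x mod 8: (4, 1321).
General: x = 4 + 8t, y = 1321 - 75t.
x ≥ 0 ⇒ t ≥ 0; y ≥ 0 ⇒ t ≤ 17. So t ∈ [0, 17]: 18 solutions.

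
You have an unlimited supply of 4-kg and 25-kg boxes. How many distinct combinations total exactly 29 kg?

1

Need nonnegative integers with 4j + 25k = 29.
gcd(4, 25) = 1, and 4·(-6) + 25·(1) = 1.
So (j₀, k₀) = (-174, 29); general j = -174 + 25t, k = 29 - 4t.
j ≥ 0 ⇒ t ≥ 7; k ≥ 0 ⇒ t ≤ 7. That's 1 value of t.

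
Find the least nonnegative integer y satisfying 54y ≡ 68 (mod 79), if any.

51

gcd(79, 54) = 1  (79 = 1*54 + 25, 54 = 2*25 + 4, 25 = 6*4 + 1, 4 = 4*1).
1 divides 68, so solutions exist.
Back-substituting, 54*(-19) + 79*(13) = 1.
So 54*(-19) ≡ 1 (mod 79); multiply by 68: y ≡ -1292 (mod 79).
Smallest nonnegative: y = -1292 mod 79 = 51.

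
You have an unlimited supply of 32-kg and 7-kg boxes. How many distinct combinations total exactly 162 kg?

1

Need nonnegative integers with 32j + 7k = 162.
gcd(32, 7) = 1, and 32·(2) + 7·(-9) = 1.
So (j₀, k₀) = (324, -1458); general j = 324 + 7t, k = -1458 - 32t.
j ≥ 0 ⇒ t ≥ -46; k ≥ 0 ⇒ t ≤ -46. That's 1 value of t.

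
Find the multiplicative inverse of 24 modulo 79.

gcd(79, 24) = 1  (79 = 3*24 + 7, 24 = 3*7 + 3, 7 = 2*3 + 1, 3 = 3*1).
Back-substituting, 24*(-23) + 79*(7) = 1.
So 24*-23 ≡ 1 (mod 79), and -23 mod 79 = 56.

56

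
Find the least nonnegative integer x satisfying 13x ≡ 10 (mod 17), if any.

6

gcd(17, 13) = 1  (17 = 1*13 + 4, 13 = 3*4 + 1, 4 = 4*1).
1 divides 10, so solutions exist.
Back-substituting, 13*(4) + 17*(-3) = 1.
So 13*(4) ≡ 1 (mod 17); multiply by 10: x ≡ 40 (mod 17).
Smallest nonnegative: x = 40 mod 17 = 6.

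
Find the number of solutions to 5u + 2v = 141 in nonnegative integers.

14

gcd(5, 2):
  5 = 2×2 + 1
  2 = 2×1
so gcd(5, 2) = 1.
Back-substitute for Bézout coefficients:
  1 = 5 - 2×2
  ... = 5×(1) + 2×(-2)
Scale by 141: one solution is (141, -282). Reduce u mod 2: (1, 68).
General: u = 1 + 2t, v = 68 - 5t.
u ≥ 0 ⇒ t ≥ 0; v ≥ 0 ⇒ t ≤ 13. So t ∈ [0, 13]: 14 solutions.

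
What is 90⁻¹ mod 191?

gcd(191, 90) = 1.
By Bézout, 90*(-87) + 191*(41) = 1.
So 90*-87 ≡ 1 (mod 191), and -87 mod 191 = 104.

104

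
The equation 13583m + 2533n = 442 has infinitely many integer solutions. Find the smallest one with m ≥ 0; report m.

6

gcd(13583, 2533) = 17  (13583 = 5×2533 + 918, 2533 = 2×918 + 697, 918 = 1×697 + 221, 697 = 3×221 + 34, 221 = 6×34 + 17, 34 = 2×17).
17 divides 442, so solutions exist.
Back-substituting, 13583×(69) + 2533×(-370) = 17.
Scale by 442/17 = 26: (m₀, n₀) = (1794, -9620).
General solution: m = 1794 + 149t, n = -9620 - 799t for integer t.
m ≥ 0: smallest is 1794 mod 149 = 6 (at t = -12), with n = -32.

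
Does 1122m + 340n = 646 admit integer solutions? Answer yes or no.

yes

gcd(1122, 340):
  1122 = 3×340 + 102
  340 = 3×102 + 34
  102 = 3×34
so gcd(1122, 340) = 34.
34 divides 646, so integer solutions exist.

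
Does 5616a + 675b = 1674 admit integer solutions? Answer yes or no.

gcd(5616, 675):
  5616 = 8×675 + 216
  675 = 3×216 + 27
  216 = 8×27
so gcd(5616, 675) = 27.
27 divides 1674, so integer solutions exist.

yes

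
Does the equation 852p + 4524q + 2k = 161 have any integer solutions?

gcd(4524, 852):
  4524 = 5*852 + 264
  852 = 3*264 + 60
  264 = 4*60 + 24
  60 = 2*24 + 12
  24 = 2*12
so gcd(4524, 852) = 12.
gcd(12, 2) = 2.
2 does not divide 161 (remainder 1), so no integer solutions.

no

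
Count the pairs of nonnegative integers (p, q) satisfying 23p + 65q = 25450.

gcd(65, 23):
  65 = 2·23 + 19
  23 = 1·19 + 4
  19 = 4·4 + 3
  4 = 1·3 + 1
  3 = 3·1
so gcd(65, 23) = 1.
Back-substitute for Bézout coefficients:
  1 = 4 - 1·3
  ... = 23·(17) + 65·(-6)
Scale by 25450: one solution is (432650, -152700). Reduce p mod 65: (10, 388).
General: p = 10 + 65t, q = 388 - 23t.
p ≥ 0 ⇒ t ≥ 0; q ≥ 0 ⇒ t ≤ 16. So t ∈ [0, 16]: 17 solutions.

17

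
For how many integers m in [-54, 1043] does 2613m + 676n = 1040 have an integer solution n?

21

gcd(2613, 676) = 13  (2613 = 3*676 + 585, 676 = 1*585 + 91, 585 = 6*91 + 39, 91 = 2*39 + 13, 39 = 3*13).
Back-substituting, 2613*(-15) + 676*(58) = 13.
Scale by 80: particular solution (-1200, 4640); reduce m mod 52: (48, -184).
General solution: m = 48 + 52t, n = -184 - 201t for integer t.
-54 ≤ 48 + 52t ≤ 1043 gives t ∈ [-1, 19], which is 21 values.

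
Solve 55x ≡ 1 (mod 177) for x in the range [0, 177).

103

gcd(177, 55) = 1.
By Bézout, 55·(-74) + 177·(23) = 1.
So 55·-74 ≡ 1 (mod 177), and -74 mod 177 = 103.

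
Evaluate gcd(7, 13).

gcd(13, 7):
  13 = 1*7 + 6
  7 = 1*6 + 1
  6 = 6*1
so gcd(13, 7) = 1.

1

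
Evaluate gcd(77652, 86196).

gcd(86196, 77652):
  86196 = 1*77652 + 8544
  77652 = 9*8544 + 756
  8544 = 11*756 + 228
  756 = 3*228 + 72
  228 = 3*72 + 12
  72 = 6*12
so gcd(86196, 77652) = 12.

12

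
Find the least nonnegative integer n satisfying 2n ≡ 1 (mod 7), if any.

4

gcd(7, 2):
  7 = 3×2 + 1
  2 = 2×1
so gcd(7, 2) = 1.
1 divides 1, so solutions exist.
Back-substitute for Bézout coefficients:
  1 = 7 - 3×2
  ... = 2×(-3) + 7×(1)
So 2×(-3) ≡ 1 (mod 7); multiply by 1: n ≡ -3 (mod 7).
Smallest nonnegative: n = -3 mod 7 = 4.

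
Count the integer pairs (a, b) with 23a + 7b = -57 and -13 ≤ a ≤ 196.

30

gcd(23, 7) = 1  (23 = 3*7 + 2, 7 = 3*2 + 1, 2 = 2*1).
Back-substituting, 23*(-3) + 7*(10) = 1.
Scale by -57: particular solution (171, -570); reduce a mod 7: (3, -18).
General solution: a = 3 + 7t, b = -18 - 23t for integer t.
-13 ≤ 3 + 7t ≤ 196 gives t ∈ [-2, 27], which is 30 values.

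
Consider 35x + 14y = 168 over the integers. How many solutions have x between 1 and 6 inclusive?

gcd(35, 14) = 7.
By Bézout, 35*(1) + 14*(-2) = 7.
Particular solution: (0, 12).
General solution: x = 0 + 2t, y = 12 - 5t for integer t.
1 ≤ 0 + 2t ≤ 6 gives t ∈ [1, 3], which is 3 values.

3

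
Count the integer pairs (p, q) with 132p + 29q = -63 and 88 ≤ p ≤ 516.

gcd(132, 29) = 1  (132 = 4×29 + 16, 29 = 1×16 + 13, 16 = 1×13 + 3, 13 = 4×3 + 1, 3 = 3×1).
Back-substituting, 132×(-9) + 29×(41) = 1.
Scale by -63: particular solution (567, -2583); reduce p mod 29: (16, -75).
General solution: p = 16 + 29t, q = -75 - 132t for integer t.
88 ≤ 16 + 29t ≤ 516 gives t ∈ [3, 17], which is 15 values.

15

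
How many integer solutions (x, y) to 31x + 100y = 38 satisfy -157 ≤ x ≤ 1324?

15

gcd(100, 31) = 1  (100 = 3*31 + 7, 31 = 4*7 + 3, 7 = 2*3 + 1, 3 = 3*1).
Back-substituting, 31*(-29) + 100*(9) = 1.
Scale by 38: particular solution (-1102, 342); reduce x mod 100: (98, -30).
General solution: x = 98 + 100t, y = -30 - 31t for integer t.
-157 ≤ 98 + 100t ≤ 1324 gives t ∈ [-2, 12], which is 15 values.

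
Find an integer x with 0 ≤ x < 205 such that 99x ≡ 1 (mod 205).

gcd(205, 99) = 1  (205 = 2×99 + 7, 99 = 14×7 + 1, 7 = 7×1).
Back-substituting, 99×(29) + 205×(-14) = 1.
So 99×29 ≡ 1 (mod 205), and 29 mod 205 = 29.

29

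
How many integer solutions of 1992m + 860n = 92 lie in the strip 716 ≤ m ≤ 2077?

gcd(1992, 860) = 4.
By Bézout, 1992·(-98) + 860·(227) = 4.
Particular solution: (111, -257).
General solution: m = 111 + 215t, n = -257 - 498t for integer t.
716 ≤ 111 + 215t ≤ 2077 gives t ∈ [3, 9], which is 7 values.

7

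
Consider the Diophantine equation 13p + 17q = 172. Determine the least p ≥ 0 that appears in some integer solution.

gcd(17, 13) = 1.
1 divides 172, so solutions exist.
By Bézout, 13*(4) + 17*(-3) = 1.
Scale by 172/1 = 172: (p₀, q₀) = (688, -516).
General solution: p = 688 + 17t, q = -516 - 13t for integer t.
p ≥ 0: smallest is 688 mod 17 = 8 (at t = -40), with q = 4.

8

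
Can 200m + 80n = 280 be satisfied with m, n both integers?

gcd(200, 80):
  200 = 2*80 + 40
  80 = 2*40
so gcd(200, 80) = 40.
40 divides 280, so integer solutions exist.

yes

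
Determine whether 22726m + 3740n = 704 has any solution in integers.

gcd(22726, 3740):
  22726 = 6·3740 + 286
  3740 = 13·286 + 22
  286 = 13·22
so gcd(22726, 3740) = 22.
22 divides 704, so integer solutions exist.

yes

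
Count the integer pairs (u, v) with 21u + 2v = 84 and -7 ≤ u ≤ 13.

10

gcd(21, 2) = 1  (21 = 10*2 + 1, 2 = 2*1).
Back-substituting, 21*(1) + 2*(-10) = 1.
Scale by 84: particular solution (84, -840); reduce u mod 2: (0, 42).
General solution: u = 0 + 2t, v = 42 - 21t for integer t.
-7 ≤ 0 + 2t ≤ 13 gives t ∈ [-3, 6], which is 10 values.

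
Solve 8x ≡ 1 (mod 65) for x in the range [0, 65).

57

gcd(65, 8):
  65 = 8×8 + 1
  8 = 8×1
so gcd(65, 8) = 1.
Back-substitute for Bézout coefficients:
  1 = 65 - 8×8
  ... = 8×(-8) + 65×(1)
So 8×-8 ≡ 1 (mod 65), and -8 mod 65 = 57.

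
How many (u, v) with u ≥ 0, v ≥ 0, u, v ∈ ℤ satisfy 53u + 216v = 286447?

25

gcd(216, 53) = 1  (216 = 4×53 + 4, 53 = 13×4 + 1, 4 = 4×1).
Back-substituting, 53×(53) + 216×(-13) = 1.
Scale by 286447: one solution is (15181691, -3723811). Reduce u mod 216: (131, 1294).
General: u = 131 + 216t, v = 1294 - 53t.
u ≥ 0 ⇒ t ≥ 0; v ≥ 0 ⇒ t ≤ 24. So t ∈ [0, 24]: 25 solutions.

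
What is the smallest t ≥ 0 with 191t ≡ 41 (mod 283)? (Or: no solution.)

gcd(283, 191) = 1  (283 = 1*191 + 92, 191 = 2*92 + 7, 92 = 13*7 + 1, 7 = 7*1).
1 divides 41, so solutions exist.
Back-substituting, 191*(-40) + 283*(27) = 1.
So 191*(-40) ≡ 1 (mod 283); multiply by 41: t ≡ -1640 (mod 283).
Smallest nonnegative: t = -1640 mod 283 = 58.

58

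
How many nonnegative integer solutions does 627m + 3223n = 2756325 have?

15

gcd(3223, 627):
  3223 = 5·627 + 88
  627 = 7·88 + 11
  88 = 8·11
so gcd(3223, 627) = 11.
Back-substitute for Bézout coefficients:
  11 = 627 - 7·88
  ... = 627·(36) + 3223·(-7)
Scale by 250575: one solution is (9020700, -1754025). Reduce m mod 293: (109, 834).
General: m = 109 + 293t, n = 834 - 57t.
m ≥ 0 ⇒ t ≥ 0; n ≥ 0 ⇒ t ≤ 14. So t ∈ [0, 14]: 15 solutions.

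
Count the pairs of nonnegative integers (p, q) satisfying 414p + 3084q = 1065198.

gcd(3084, 414) = 6.
By Bézout, 414×(149) + 3084×(-20) = 6.
One solution: (435, 287).
General: p = 435 + 514t, q = 287 - 69t.
p ≥ 0 ⇒ t ≥ 0; q ≥ 0 ⇒ t ≤ 4. So t ∈ [0, 4]: 5 solutions.

5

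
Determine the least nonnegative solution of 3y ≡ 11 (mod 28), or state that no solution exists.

gcd(28, 3):
  28 = 9*3 + 1
  3 = 3*1
so gcd(28, 3) = 1.
1 divides 11, so solutions exist.
Back-substitute for Bézout coefficients:
  1 = 28 - 9*3
  ... = 3*(-9) + 28*(1)
So 3*(-9) ≡ 1 (mod 28); multiply by 11: y ≡ -99 (mod 28).
Smallest nonnegative: y = -99 mod 28 = 13.

13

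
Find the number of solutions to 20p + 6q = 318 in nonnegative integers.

6

gcd(20, 6) = 2  (20 = 3*6 + 2, 6 = 3*2).
Back-substituting, 20*(1) + 6*(-3) = 2.
Scale by 159: one solution is (159, -477). Reduce p mod 3: (0, 53).
General: p = 0 + 3t, q = 53 - 10t.
p ≥ 0 ⇒ t ≥ 0; q ≥ 0 ⇒ t ≤ 5. So t ∈ [0, 5]: 6 solutions.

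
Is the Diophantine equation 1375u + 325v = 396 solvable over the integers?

no

gcd(1375, 325) = 25  (1375 = 4×325 + 75, 325 = 4×75 + 25, 75 = 3×25).
25 does not divide 396 (remainder 21), so no integer solutions.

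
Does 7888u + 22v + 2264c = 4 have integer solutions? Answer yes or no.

yes

gcd(7888, 22):
  7888 = 358×22 + 12
  22 = 1×12 + 10
  12 = 1×10 + 2
  10 = 5×2
so gcd(7888, 22) = 2.
gcd(2, 2264) = 2.
2 divides 4, so integer solutions exist.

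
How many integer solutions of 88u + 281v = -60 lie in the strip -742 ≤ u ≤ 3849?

gcd(281, 88) = 1  (281 = 3×88 + 17, 88 = 5×17 + 3, 17 = 5×3 + 2, 3 = 1×2 + 1, 2 = 2×1).
Back-substituting, 88×(99) + 281×(-31) = 1.
Scale by -60: particular solution (-5940, 1860); reduce u mod 281: (242, -76).
General solution: u = 242 + 281t, v = -76 - 88t for integer t.
-742 ≤ 242 + 281t ≤ 3849 gives t ∈ [-3, 12], which is 16 values.

16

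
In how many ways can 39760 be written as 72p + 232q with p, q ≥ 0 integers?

19

gcd(232, 72):
  232 = 3×72 + 16
  72 = 4×16 + 8
  16 = 2×8
so gcd(232, 72) = 8.
Back-substitute for Bézout coefficients:
  8 = 72 - 4×16
  ... = 72×(13) + 232×(-4)
Scale by 4970: one solution is (64610, -19880). Reduce p mod 29: (27, 163).
General: p = 27 + 29t, q = 163 - 9t.
p ≥ 0 ⇒ t ≥ 0; q ≥ 0 ⇒ t ≤ 18. So t ∈ [0, 18]: 19 solutions.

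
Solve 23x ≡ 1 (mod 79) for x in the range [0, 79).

55

gcd(79, 23) = 1.
By Bézout, 23·(-24) + 79·(7) = 1.
So 23·-24 ≡ 1 (mod 79), and -24 mod 79 = 55.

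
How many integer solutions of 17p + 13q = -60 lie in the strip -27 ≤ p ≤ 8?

2

gcd(17, 13) = 1.
By Bézout, 17·(-3) + 13·(4) = 1.
Particular solution: (11, -19).
General solution: p = 11 + 13t, q = -19 - 17t for integer t.
-27 ≤ 11 + 13t ≤ 8 gives t ∈ [-2, -1], which is 2 values.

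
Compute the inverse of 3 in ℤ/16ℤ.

11

gcd(16, 3) = 1  (16 = 5*3 + 1, 3 = 3*1).
Back-substituting, 3*(-5) + 16*(1) = 1.
So 3*-5 ≡ 1 (mod 16), and -5 mod 16 = 11.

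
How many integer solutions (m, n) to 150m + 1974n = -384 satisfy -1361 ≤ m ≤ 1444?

gcd(1974, 150) = 6.
By Bézout, 150·(79) + 1974·(-6) = 6.
Particular solution: (208, -16).
General solution: m = 208 + 329t, n = -16 - 25t for integer t.
-1361 ≤ 208 + 329t ≤ 1444 gives t ∈ [-4, 3], which is 8 values.

8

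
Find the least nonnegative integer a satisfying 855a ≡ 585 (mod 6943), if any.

gcd(6943, 855) = 1.
1 divides 585, so solutions exist.
By Bézout, 855*(674) + 6943*(-83) = 1.
So 855*(674) ≡ 1 (mod 6943); multiply by 585: a ≡ 394290 (mod 6943).
Smallest nonnegative: a = 394290 mod 6943 = 5482.

5482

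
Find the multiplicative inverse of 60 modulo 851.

gcd(851, 60) = 1  (851 = 14×60 + 11, 60 = 5×11 + 5, 11 = 2×5 + 1, 5 = 5×1).
Back-substituting, 60×(-156) + 851×(11) = 1.
So 60×-156 ≡ 1 (mod 851), and -156 mod 851 = 695.

695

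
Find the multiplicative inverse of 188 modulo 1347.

gcd(1347, 188):
  1347 = 7·188 + 31
  188 = 6·31 + 2
  31 = 15·2 + 1
  2 = 2·1
so gcd(1347, 188) = 1.
Back-substitute for Bézout coefficients:
  1 = 31 - 15·2
  ... = 188·(-652) + 1347·(91)
So 188·-652 ≡ 1 (mod 1347), and -652 mod 1347 = 695.

695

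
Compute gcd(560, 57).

gcd(560, 57):
  560 = 9·57 + 47
  57 = 1·47 + 10
  47 = 4·10 + 7
  10 = 1·7 + 3
  7 = 2·3 + 1
  3 = 3·1
so gcd(560, 57) = 1.

1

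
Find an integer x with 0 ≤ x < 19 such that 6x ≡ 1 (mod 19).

16

gcd(19, 6) = 1.
By Bézout, 6*(-3) + 19*(1) = 1.
So 6*-3 ≡ 1 (mod 19), and -3 mod 19 = 16.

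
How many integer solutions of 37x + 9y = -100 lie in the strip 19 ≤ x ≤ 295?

gcd(37, 9) = 1.
By Bézout, 37*(1) + 9*(-4) = 1.
Particular solution: (8, -44).
General solution: x = 8 + 9t, y = -44 - 37t for integer t.
19 ≤ 8 + 9t ≤ 295 gives t ∈ [2, 31], which is 30 values.

30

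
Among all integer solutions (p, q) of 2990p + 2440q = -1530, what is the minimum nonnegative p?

117

gcd(2990, 2440) = 10  (2990 = 1*2440 + 550, 2440 = 4*550 + 240, 550 = 2*240 + 70, 240 = 3*70 + 30, 70 = 2*30 + 10, 30 = 3*10).
10 divides -1530, so solutions exist.
Back-substituting, 2990*(71) + 2440*(-87) = 10.
Scale by -1530/10 = -153: (p₀, q₀) = (-10863, 13311).
General solution: p = -10863 + 244t, q = 13311 - 299t for integer t.
p ≥ 0: smallest is -10863 mod 244 = 117 (at t = 45), with q = -144.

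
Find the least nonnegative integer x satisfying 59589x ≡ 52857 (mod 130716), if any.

gcd(130716, 59589) = 9.
9 divides 52857, so solutions exist.
By Bézout, 59589·(-4543) + 130716·(2071) = 9.
So 59589·(-4543) ≡ 9 (mod 130716); multiply by 5873: x ≡ -26681039 (mod 14524).
Smallest nonnegative: x = -26681039 mod 14524 = 14073.

14073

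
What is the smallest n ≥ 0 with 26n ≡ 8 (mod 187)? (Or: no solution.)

gcd(187, 26):
  187 = 7×26 + 5
  26 = 5×5 + 1
  5 = 5×1
so gcd(187, 26) = 1.
1 divides 8, so solutions exist.
Back-substitute for Bézout coefficients:
  1 = 26 - 5×5
  ... = 26×(36) + 187×(-5)
So 26×(36) ≡ 1 (mod 187); multiply by 8: n ≡ 288 (mod 187).
Smallest nonnegative: n = 288 mod 187 = 101.

101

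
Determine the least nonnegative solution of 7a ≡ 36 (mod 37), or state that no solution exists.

21

gcd(37, 7) = 1  (37 = 5·7 + 2, 7 = 3·2 + 1, 2 = 2·1).
1 divides 36, so solutions exist.
Back-substituting, 7·(16) + 37·(-3) = 1.
So 7·(16) ≡ 1 (mod 37); multiply by 36: a ≡ 576 (mod 37).
Smallest nonnegative: a = 576 mod 37 = 21.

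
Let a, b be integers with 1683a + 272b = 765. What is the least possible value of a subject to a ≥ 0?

15

gcd(1683, 272):
  1683 = 6*272 + 51
  272 = 5*51 + 17
  51 = 3*17
so gcd(1683, 272) = 17.
17 divides 765, so solutions exist.
Back-substitute for Bézout coefficients:
  17 = 272 - 5*51
  ... = 1683*(-5) + 272*(31)
Scale by 765/17 = 45: (a₀, b₀) = (-225, 1395).
General solution: a = -225 + 16t, b = 1395 - 99t for integer t.
a ≥ 0: smallest is -225 mod 16 = 15 (at t = 15), with b = -90.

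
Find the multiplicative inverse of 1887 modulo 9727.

6629

gcd(9727, 1887) = 1.
By Bézout, 1887×(-3098) + 9727×(601) = 1.
So 1887×-3098 ≡ 1 (mod 9727), and -3098 mod 9727 = 6629.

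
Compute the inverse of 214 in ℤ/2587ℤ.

gcd(2587, 214) = 1  (2587 = 12*214 + 19, 214 = 11*19 + 5, 19 = 3*5 + 4, 5 = 1*4 + 1, 4 = 4*1).
Back-substituting, 214*(544) + 2587*(-45) = 1.
So 214*544 ≡ 1 (mod 2587), and 544 mod 2587 = 544.

544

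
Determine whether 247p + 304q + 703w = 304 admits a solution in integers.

yes

gcd(304, 247) = 19  (304 = 1*247 + 57, 247 = 4*57 + 19, 57 = 3*19).
gcd(19, 703) = 19.
19 divides 304, so integer solutions exist.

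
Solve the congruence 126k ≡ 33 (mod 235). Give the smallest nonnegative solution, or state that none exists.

73

gcd(235, 126):
  235 = 1·126 + 109
  126 = 1·109 + 17
  109 = 6·17 + 7
  17 = 2·7 + 3
  7 = 2·3 + 1
  3 = 3·1
so gcd(235, 126) = 1.
1 divides 33, so solutions exist.
Back-substitute for Bézout coefficients:
  1 = 7 - 2·3
  ... = 126·(-69) + 235·(37)
So 126·(-69) ≡ 1 (mod 235); multiply by 33: k ≡ -2277 (mod 235).
Smallest nonnegative: k = -2277 mod 235 = 73.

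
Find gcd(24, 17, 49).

1

gcd(24, 17) = 1  (24 = 1×17 + 7, 17 = 2×7 + 3, 7 = 2×3 + 1, 3 = 3×1).
gcd(1, 49) = 1.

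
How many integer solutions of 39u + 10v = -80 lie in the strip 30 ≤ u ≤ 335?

gcd(39, 10):
  39 = 3×10 + 9
  10 = 1×9 + 1
  9 = 9×1
so gcd(39, 10) = 1.
Back-substitute for Bézout coefficients:
  1 = 10 - 1×9
  ... = 39×(-1) + 10×(4)
Scale by -80: particular solution (80, -320); reduce u mod 10: (0, -8).
General solution: u = 0 + 10t, v = -8 - 39t for integer t.
30 ≤ 0 + 10t ≤ 335 gives t ∈ [3, 33], which is 31 values.

31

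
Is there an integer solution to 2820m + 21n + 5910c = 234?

gcd(2820, 21):
  2820 = 134×21 + 6
  21 = 3×6 + 3
  6 = 2×3
so gcd(2820, 21) = 3.
gcd(3, 5910) = 3.
3 divides 234, so integer solutions exist.

yes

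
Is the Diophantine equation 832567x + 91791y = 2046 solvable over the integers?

gcd(832567, 91791) = 31.
31 divides 2046, so integer solutions exist.

yes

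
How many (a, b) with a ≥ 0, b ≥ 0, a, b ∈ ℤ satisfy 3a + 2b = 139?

gcd(3, 2) = 1.
By Bézout, 3·(1) + 2·(-1) = 1.
One solution: (1, 68).
General: a = 1 + 2t, b = 68 - 3t.
a ≥ 0 ⇒ t ≥ 0; b ≥ 0 ⇒ t ≤ 22. So t ∈ [0, 22]: 23 solutions.

23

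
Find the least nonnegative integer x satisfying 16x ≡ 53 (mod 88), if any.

no solution

gcd(88, 16) = 8  (88 = 5×16 + 8, 16 = 2×8).
8 does not divide 53, so the congruence has no solution.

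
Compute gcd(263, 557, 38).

gcd(557, 263) = 1  (557 = 2×263 + 31, 263 = 8×31 + 15, 31 = 2×15 + 1, 15 = 15×1).
gcd(1, 38) = 1.

1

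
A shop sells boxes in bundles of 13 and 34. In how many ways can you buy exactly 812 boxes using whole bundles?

2

Need nonnegative integers with 13j + 34k = 812.
gcd(13, 34) = 1, and 13·(-13) + 34·(5) = 1.
So (j₀, k₀) = (-10556, 4060); general j = -10556 + 34t, k = 4060 - 13t.
j ≥ 0 ⇒ t ≥ 311; k ≥ 0 ⇒ t ≤ 312. That's 2 values of t.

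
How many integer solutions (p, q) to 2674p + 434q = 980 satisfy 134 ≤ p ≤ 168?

1

gcd(2674, 434):
  2674 = 6·434 + 70
  434 = 6·70 + 14
  70 = 5·14
so gcd(2674, 434) = 14.
Back-substitute for Bézout coefficients:
  14 = 434 - 6·70
  ... = 2674·(-6) + 434·(37)
Scale by 70: particular solution (-420, 2590); reduce p mod 31: (14, -84).
General solution: p = 14 + 31t, q = -84 - 191t for integer t.
134 ≤ 14 + 31t ≤ 168 gives t ∈ [4, 4], which is 1 value.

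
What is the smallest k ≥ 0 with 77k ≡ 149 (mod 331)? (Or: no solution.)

118

gcd(331, 77) = 1.
1 divides 149, so solutions exist.
By Bézout, 77·(43) + 331·(-10) = 1.
So 77·(43) ≡ 1 (mod 331); multiply by 149: k ≡ 6407 (mod 331).
Smallest nonnegative: k = 6407 mod 331 = 118.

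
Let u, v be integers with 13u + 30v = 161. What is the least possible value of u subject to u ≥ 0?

gcd(30, 13):
  30 = 2×13 + 4
  13 = 3×4 + 1
  4 = 4×1
so gcd(30, 13) = 1.
1 divides 161, so solutions exist.
Back-substitute for Bézout coefficients:
  1 = 13 - 3×4
  ... = 13×(7) + 30×(-3)
Scale by 161/1 = 161: (u₀, v₀) = (1127, -483).
General solution: u = 1127 + 30t, v = -483 - 13t for integer t.
u ≥ 0: smallest is 1127 mod 30 = 17 (at t = -37), with v = -2.

17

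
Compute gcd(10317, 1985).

1

gcd(10317, 1985):
  10317 = 5*1985 + 392
  1985 = 5*392 + 25
  392 = 15*25 + 17
  25 = 1*17 + 8
  17 = 2*8 + 1
  8 = 8*1
so gcd(10317, 1985) = 1.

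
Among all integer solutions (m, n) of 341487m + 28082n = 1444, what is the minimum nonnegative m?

gcd(341487, 28082):
  341487 = 12·28082 + 4503
  28082 = 6·4503 + 1064
  4503 = 4·1064 + 247
  1064 = 4·247 + 76
  247 = 3·76 + 19
  76 = 4·19
so gcd(341487, 28082) = 19.
19 divides 1444, so solutions exist.
Back-substitute for Bézout coefficients:
  19 = 247 - 3·76
  ... = 341487·(343) + 28082·(-4171)
Scale by 1444/19 = 76: (m₀, n₀) = (26068, -316996).
General solution: m = 26068 + 1478t, n = -316996 - 17973t for integer t.
m ≥ 0: smallest is 26068 mod 1478 = 942 (at t = -17), with n = -11455.

942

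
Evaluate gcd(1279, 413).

gcd(1279, 413):
  1279 = 3×413 + 40
  413 = 10×40 + 13
  40 = 3×13 + 1
  13 = 13×1
so gcd(1279, 413) = 1.

1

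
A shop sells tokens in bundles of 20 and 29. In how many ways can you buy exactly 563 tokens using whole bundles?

Need nonnegative integers with 20j + 29k = 563.
gcd(20, 29) = 1, and 20·(-13) + 29·(9) = 1.
So (j₀, k₀) = (-7319, 5067); general j = -7319 + 29t, k = 5067 - 20t.
j ≥ 0 ⇒ t ≥ 253; k ≥ 0 ⇒ t ≤ 253. That's 1 value of t.

1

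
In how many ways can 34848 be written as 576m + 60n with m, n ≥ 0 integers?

gcd(576, 60) = 12.
By Bézout, 576*(2) + 60*(-19) = 12.
One solution: (3, 552).
General: m = 3 + 5t, n = 552 - 48t.
m ≥ 0 ⇒ t ≥ 0; n ≥ 0 ⇒ t ≤ 11. So t ∈ [0, 11]: 12 solutions.

12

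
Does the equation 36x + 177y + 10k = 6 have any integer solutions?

gcd(177, 36):
  177 = 4·36 + 33
  36 = 1·33 + 3
  33 = 11·3
so gcd(177, 36) = 3.
gcd(3, 10) = 1.
1 divides 6, so integer solutions exist.

yes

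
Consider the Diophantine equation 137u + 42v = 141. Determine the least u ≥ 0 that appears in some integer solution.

9

gcd(137, 42):
  137 = 3×42 + 11
  42 = 3×11 + 9
  11 = 1×9 + 2
  9 = 4×2 + 1
  2 = 2×1
so gcd(137, 42) = 1.
1 divides 141, so solutions exist.
Back-substitute for Bézout coefficients:
  1 = 9 - 4×2
  ... = 137×(-19) + 42×(62)
Scale by 141/1 = 141: (u₀, v₀) = (-2679, 8742).
General solution: u = -2679 + 42t, v = 8742 - 137t for integer t.
u ≥ 0: smallest is -2679 mod 42 = 9 (at t = 64), with v = -26.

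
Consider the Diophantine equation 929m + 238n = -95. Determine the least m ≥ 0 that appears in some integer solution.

gcd(929, 238):
  929 = 3·238 + 215
  238 = 1·215 + 23
  215 = 9·23 + 8
  23 = 2·8 + 7
  8 = 1·7 + 1
  7 = 7·1
so gcd(929, 238) = 1.
1 divides -95, so solutions exist.
Back-substitute for Bézout coefficients:
  1 = 8 - 1·7
  ... = 929·(31) + 238·(-121)
Scale by -95/1 = -95: (m₀, n₀) = (-2945, 11495).
General solution: m = -2945 + 238t, n = 11495 - 929t for integer t.
m ≥ 0: smallest is -2945 mod 238 = 149 (at t = 13), with n = -582.

149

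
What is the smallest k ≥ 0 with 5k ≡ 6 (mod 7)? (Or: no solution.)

4

gcd(7, 5) = 1  (7 = 1*5 + 2, 5 = 2*2 + 1, 2 = 2*1).
1 divides 6, so solutions exist.
Back-substituting, 5*(3) + 7*(-2) = 1.
So 5*(3) ≡ 1 (mod 7); multiply by 6: k ≡ 18 (mod 7).
Smallest nonnegative: k = 18 mod 7 = 4.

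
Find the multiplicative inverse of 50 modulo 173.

45

gcd(173, 50) = 1.
By Bézout, 50*(45) + 173*(-13) = 1.
So 50*45 ≡ 1 (mod 173), and 45 mod 173 = 45.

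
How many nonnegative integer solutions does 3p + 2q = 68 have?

gcd(3, 2):
  3 = 1·2 + 1
  2 = 2·1
so gcd(3, 2) = 1.
Back-substitute for Bézout coefficients:
  1 = 3 - 1·2
  ... = 3·(1) + 2·(-1)
Scale by 68: one solution is (68, -68). Reduce p mod 2: (0, 34).
General: p = 0 + 2t, q = 34 - 3t.
p ≥ 0 ⇒ t ≥ 0; q ≥ 0 ⇒ t ≤ 11. So t ∈ [0, 11]: 12 solutions.

12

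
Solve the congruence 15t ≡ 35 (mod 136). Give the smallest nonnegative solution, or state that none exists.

gcd(136, 15):
  136 = 9×15 + 1
  15 = 15×1
so gcd(136, 15) = 1.
1 divides 35, so solutions exist.
Back-substitute for Bézout coefficients:
  1 = 136 - 9×15
  ... = 15×(-9) + 136×(1)
So 15×(-9) ≡ 1 (mod 136); multiply by 35: t ≡ -315 (mod 136).
Smallest nonnegative: t = -315 mod 136 = 93.

93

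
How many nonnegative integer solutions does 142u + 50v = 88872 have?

gcd(142, 50) = 2  (142 = 2·50 + 42, 50 = 1·42 + 8, 42 = 5·8 + 2, 8 = 4·2).
Back-substituting, 142·(6) + 50·(-17) = 2.
Scale by 44436: one solution is (266616, -755412). Reduce u mod 25: (16, 1732).
General: u = 16 + 25t, v = 1732 - 71t.
u ≥ 0 ⇒ t ≥ 0; v ≥ 0 ⇒ t ≤ 24. So t ∈ [0, 24]: 25 solutions.

25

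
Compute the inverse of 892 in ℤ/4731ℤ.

4312

gcd(4731, 892) = 1  (4731 = 5×892 + 271, 892 = 3×271 + 79, 271 = 3×79 + 34, 79 = 2×34 + 11, 34 = 3×11 + 1, 11 = 11×1).
Back-substituting, 892×(-419) + 4731×(79) = 1.
So 892×-419 ≡ 1 (mod 4731), and -419 mod 4731 = 4312.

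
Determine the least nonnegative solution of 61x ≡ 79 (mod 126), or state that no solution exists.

55

gcd(126, 61) = 1.
1 divides 79, so solutions exist.
By Bézout, 61*(31) + 126*(-15) = 1.
So 61*(31) ≡ 1 (mod 126); multiply by 79: x ≡ 2449 (mod 126).
Smallest nonnegative: x = 2449 mod 126 = 55.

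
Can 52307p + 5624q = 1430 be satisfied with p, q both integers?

no

gcd(52307, 5624) = 19.
19 does not divide 1430 (remainder 5), so no integer solutions.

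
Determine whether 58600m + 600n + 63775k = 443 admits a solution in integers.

no

gcd(58600, 600) = 200  (58600 = 97·600 + 400, 600 = 1·400 + 200, 400 = 2·200).
gcd(200, 63775) = 25.
25 does not divide 443 (remainder 18), so no integer solutions.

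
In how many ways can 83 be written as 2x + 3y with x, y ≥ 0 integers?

gcd(3, 2) = 1  (3 = 1·2 + 1, 2 = 2·1).
Back-substituting, 2·(-1) + 3·(1) = 1.
Scale by 83: one solution is (-83, 83). Reduce x mod 3: (1, 27).
General: x = 1 + 3t, y = 27 - 2t.
x ≥ 0 ⇒ t ≥ 0; y ≥ 0 ⇒ t ≤ 13. So t ∈ [0, 13]: 14 solutions.

14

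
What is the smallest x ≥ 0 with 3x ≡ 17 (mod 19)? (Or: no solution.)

gcd(19, 3) = 1.
1 divides 17, so solutions exist.
By Bézout, 3*(-6) + 19*(1) = 1.
So 3*(-6) ≡ 1 (mod 19); multiply by 17: x ≡ -102 (mod 19).
Smallest nonnegative: x = -102 mod 19 = 12.

12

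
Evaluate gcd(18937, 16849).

gcd(18937, 16849):
  18937 = 1·16849 + 2088
  16849 = 8·2088 + 145
  2088 = 14·145 + 58
  145 = 2·58 + 29
  58 = 2·29
so gcd(18937, 16849) = 29.

29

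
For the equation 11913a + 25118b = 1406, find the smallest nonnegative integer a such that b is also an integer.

270

gcd(25118, 11913):
  25118 = 2*11913 + 1292
  11913 = 9*1292 + 285
  1292 = 4*285 + 152
  285 = 1*152 + 133
  152 = 1*133 + 19
  133 = 7*19
so gcd(25118, 11913) = 19.
19 divides 1406, so solutions exist.
Back-substitute for Bézout coefficients:
  19 = 152 - 1*133
  ... = 11913*(-175) + 25118*(83)
Scale by 1406/19 = 74: (a₀, b₀) = (-12950, 6142).
General solution: a = -12950 + 1322t, b = 6142 - 627t for integer t.
a ≥ 0: smallest is -12950 mod 1322 = 270 (at t = 10), with b = -128.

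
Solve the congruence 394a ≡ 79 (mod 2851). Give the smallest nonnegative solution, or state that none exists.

2048

gcd(2851, 394):
  2851 = 7×394 + 93
  394 = 4×93 + 22
  93 = 4×22 + 5
  22 = 4×5 + 2
  5 = 2×2 + 1
  2 = 2×1
so gcd(2851, 394) = 1.
1 divides 79, so solutions exist.
Back-substitute for Bézout coefficients:
  1 = 5 - 2×2
  ... = 394×(-1165) + 2851×(161)
So 394×(-1165) ≡ 1 (mod 2851); multiply by 79: a ≡ -92035 (mod 2851).
Smallest nonnegative: a = -92035 mod 2851 = 2048.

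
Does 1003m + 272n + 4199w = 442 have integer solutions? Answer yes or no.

gcd(1003, 272) = 17  (1003 = 3×272 + 187, 272 = 1×187 + 85, 187 = 2×85 + 17, 85 = 5×17).
gcd(17, 4199) = 17.
17 divides 442, so integer solutions exist.

yes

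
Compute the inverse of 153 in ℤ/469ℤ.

gcd(469, 153) = 1.
By Bézout, 153·(-141) + 469·(46) = 1.
So 153·-141 ≡ 1 (mod 469), and -141 mod 469 = 328.

328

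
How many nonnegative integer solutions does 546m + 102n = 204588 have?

22

gcd(546, 102) = 6.
By Bézout, 546×(3) + 102×(-16) = 6.
One solution: (5, 1979).
General: m = 5 + 17t, n = 1979 - 91t.
m ≥ 0 ⇒ t ≥ 0; n ≥ 0 ⇒ t ≤ 21. So t ∈ [0, 21]: 22 solutions.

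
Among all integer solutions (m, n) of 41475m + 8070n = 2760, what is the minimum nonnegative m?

232

gcd(41475, 8070):
  41475 = 5×8070 + 1125
  8070 = 7×1125 + 195
  1125 = 5×195 + 150
  195 = 1×150 + 45
  150 = 3×45 + 15
  45 = 3×15
so gcd(41475, 8070) = 15.
15 divides 2760, so solutions exist.
Back-substitute for Bézout coefficients:
  15 = 150 - 3×45
  ... = 41475×(165) + 8070×(-848)
Scale by 2760/15 = 184: (m₀, n₀) = (30360, -156032).
General solution: m = 30360 + 538t, n = -156032 - 2765t for integer t.
m ≥ 0: smallest is 30360 mod 538 = 232 (at t = -56), with n = -1192.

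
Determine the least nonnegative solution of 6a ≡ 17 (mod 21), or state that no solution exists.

gcd(21, 6) = 3  (21 = 3*6 + 3, 6 = 2*3).
3 does not divide 17, so the congruence has no solution.

no solution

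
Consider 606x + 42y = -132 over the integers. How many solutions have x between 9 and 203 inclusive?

28

gcd(606, 42) = 6  (606 = 14×42 + 18, 42 = 2×18 + 6, 18 = 3×6).
Back-substituting, 606×(-2) + 42×(29) = 6.
Scale by -22: particular solution (44, -638); reduce x mod 7: (2, -32).
General solution: x = 2 + 7t, y = -32 - 101t for integer t.
9 ≤ 2 + 7t ≤ 203 gives t ∈ [1, 28], which is 28 values.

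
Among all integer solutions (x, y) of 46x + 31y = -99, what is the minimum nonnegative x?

gcd(46, 31):
  46 = 1·31 + 15
  31 = 2·15 + 1
  15 = 15·1
so gcd(46, 31) = 1.
1 divides -99, so solutions exist.
Back-substitute for Bézout coefficients:
  1 = 31 - 2·15
  ... = 46·(-2) + 31·(3)
Scale by -99/1 = -99: (x₀, y₀) = (198, -297).
General solution: x = 198 + 31t, y = -297 - 46t for integer t.
x ≥ 0: smallest is 198 mod 31 = 12 (at t = -6), with y = -21.

12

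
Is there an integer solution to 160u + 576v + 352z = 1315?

no

gcd(576, 160) = 32  (576 = 3×160 + 96, 160 = 1×96 + 64, 96 = 1×64 + 32, 64 = 2×32).
gcd(32, 352) = 32.
32 does not divide 1315 (remainder 3), so no integer solutions.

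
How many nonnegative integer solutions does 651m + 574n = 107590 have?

2

gcd(651, 574) = 7  (651 = 1·574 + 77, 574 = 7·77 + 35, 77 = 2·35 + 7, 35 = 5·7).
Back-substituting, 651·(15) + 574·(-17) = 7.
Scale by 15370: one solution is (230550, -261290). Reduce m mod 82: (48, 133).
General: m = 48 + 82t, n = 133 - 93t.
m ≥ 0 ⇒ t ≥ 0; n ≥ 0 ⇒ t ≤ 1. So t ∈ [0, 1]: 2 solutions.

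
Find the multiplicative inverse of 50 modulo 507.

gcd(507, 50) = 1  (507 = 10·50 + 7, 50 = 7·7 + 1, 7 = 7·1).
Back-substituting, 50·(71) + 507·(-7) = 1.
So 50·71 ≡ 1 (mod 507), and 71 mod 507 = 71.

71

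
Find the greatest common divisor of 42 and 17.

1

gcd(42, 17):
  42 = 2*17 + 8
  17 = 2*8 + 1
  8 = 8*1
so gcd(42, 17) = 1.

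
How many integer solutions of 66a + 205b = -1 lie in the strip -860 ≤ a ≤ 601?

7

gcd(205, 66) = 1.
By Bézout, 66*(-59) + 205*(19) = 1.
Particular solution: (59, -19).
General solution: a = 59 + 205t, b = -19 - 66t for integer t.
-860 ≤ 59 + 205t ≤ 601 gives t ∈ [-4, 2], which is 7 values.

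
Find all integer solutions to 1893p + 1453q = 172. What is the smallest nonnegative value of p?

1176

gcd(1893, 1453):
  1893 = 1*1453 + 440
  1453 = 3*440 + 133
  440 = 3*133 + 41
  133 = 3*41 + 10
  41 = 4*10 + 1
  10 = 10*1
so gcd(1893, 1453) = 1.
1 divides 172, so solutions exist.
Back-substitute for Bézout coefficients:
  1 = 41 - 4*10
  ... = 1893*(142) + 1453*(-185)
Scale by 172/1 = 172: (p₀, q₀) = (24424, -31820).
General solution: p = 24424 + 1453t, q = -31820 - 1893t for integer t.
p ≥ 0: smallest is 24424 mod 1453 = 1176 (at t = -16), with q = -1532.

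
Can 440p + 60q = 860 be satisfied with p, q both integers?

gcd(440, 60) = 20.
20 divides 860, so integer solutions exist.

yes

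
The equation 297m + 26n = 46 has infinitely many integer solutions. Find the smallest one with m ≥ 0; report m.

gcd(297, 26) = 1.
1 divides 46, so solutions exist.
By Bézout, 297*(-7) + 26*(80) = 1.
Scale by 46/1 = 46: (m₀, n₀) = (-322, 3680).
General solution: m = -322 + 26t, n = 3680 - 297t for integer t.
m ≥ 0: smallest is -322 mod 26 = 16 (at t = 13), with n = -181.

16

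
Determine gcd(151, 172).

gcd(172, 151) = 1  (172 = 1*151 + 21, 151 = 7*21 + 4, 21 = 5*4 + 1, 4 = 4*1).

1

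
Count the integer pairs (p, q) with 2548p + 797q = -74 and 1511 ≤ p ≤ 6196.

gcd(2548, 797):
  2548 = 3×797 + 157
  797 = 5×157 + 12
  157 = 13×12 + 1
  12 = 12×1
so gcd(2548, 797) = 1.
Back-substitute for Bézout coefficients:
  1 = 157 - 13×12
  ... = 2548×(66) + 797×(-211)
Scale by -74: particular solution (-4884, 15614); reduce p mod 797: (695, -2222).
General solution: p = 695 + 797t, q = -2222 - 2548t for integer t.
1511 ≤ 695 + 797t ≤ 6196 gives t ∈ [2, 6], which is 5 values.

5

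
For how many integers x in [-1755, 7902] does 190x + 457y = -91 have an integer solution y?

gcd(457, 190):
  457 = 2·190 + 77
  190 = 2·77 + 36
  77 = 2·36 + 5
  36 = 7·5 + 1
  5 = 5·1
so gcd(457, 190) = 1.
Back-substitute for Bézout coefficients:
  1 = 36 - 7·5
  ... = 190·(89) + 457·(-37)
Scale by -91: particular solution (-8099, 3367); reduce x mod 457: (127, -53).
General solution: x = 127 + 457t, y = -53 - 190t for integer t.
-1755 ≤ 127 + 457t ≤ 7902 gives t ∈ [-4, 17], which is 22 values.

22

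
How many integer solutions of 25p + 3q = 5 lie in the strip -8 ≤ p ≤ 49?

19

gcd(25, 3):
  25 = 8·3 + 1
  3 = 3·1
so gcd(25, 3) = 1.
Back-substitute for Bézout coefficients:
  1 = 25 - 8·3
  ... = 25·(1) + 3·(-8)
Scale by 5: particular solution (5, -40); reduce p mod 3: (2, -15).
General solution: p = 2 + 3t, q = -15 - 25t for integer t.
-8 ≤ 2 + 3t ≤ 49 gives t ∈ [-3, 15], which is 19 values.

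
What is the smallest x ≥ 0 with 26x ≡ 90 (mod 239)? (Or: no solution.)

gcd(239, 26) = 1.
1 divides 90, so solutions exist.
By Bézout, 26×(46) + 239×(-5) = 1.
So 26×(46) ≡ 1 (mod 239); multiply by 90: x ≡ 4140 (mod 239).
Smallest nonnegative: x = 4140 mod 239 = 77.

77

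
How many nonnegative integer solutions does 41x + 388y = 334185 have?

21

gcd(388, 41):
  388 = 9×41 + 19
  41 = 2×19 + 3
  19 = 6×3 + 1
  3 = 3×1
so gcd(388, 41) = 1.
Back-substitute for Bézout coefficients:
  1 = 19 - 6×3
  ... = 41×(-123) + 388×(13)
Scale by 334185: one solution is (-41104755, 4344405). Reduce x mod 388: (353, 824).
General: x = 353 + 388t, y = 824 - 41t.
x ≥ 0 ⇒ t ≥ 0; y ≥ 0 ⇒ t ≤ 20. So t ∈ [0, 20]: 21 solutions.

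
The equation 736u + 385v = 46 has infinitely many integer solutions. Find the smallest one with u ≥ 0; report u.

gcd(736, 385):
  736 = 1*385 + 351
  385 = 1*351 + 34
  351 = 10*34 + 11
  34 = 3*11 + 1
  11 = 11*1
so gcd(736, 385) = 1.
1 divides 46, so solutions exist.
Back-substitute for Bézout coefficients:
  1 = 34 - 3*11
  ... = 736*(-34) + 385*(65)
Scale by 46/1 = 46: (u₀, v₀) = (-1564, 2990).
General solution: u = -1564 + 385t, v = 2990 - 736t for integer t.
u ≥ 0: smallest is -1564 mod 385 = 361 (at t = 5), with v = -690.

361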